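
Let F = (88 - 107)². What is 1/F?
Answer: 1/361 ≈ 0.0027701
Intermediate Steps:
F = 361 (F = (-19)² = 361)
1/F = 1/361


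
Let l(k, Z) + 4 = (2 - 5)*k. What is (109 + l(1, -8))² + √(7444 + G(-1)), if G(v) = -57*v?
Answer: 10404 + √7501 ≈ 10491.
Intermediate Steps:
l(k, Z) = -4 - 3*k (l(k, Z) = -4 + (2 - 5)*k = -4 - 3*k)
(109 + l(1, -8))² + √(7444 + G(-1)) = (109 + (-4 - 3*1))² + √(7444 - 57*(-1)) = (109 + (-4 - 3))² + √(7444 + 57) = (109 - 7)² + √7501 = 102² + √7501 = 10404 + √7501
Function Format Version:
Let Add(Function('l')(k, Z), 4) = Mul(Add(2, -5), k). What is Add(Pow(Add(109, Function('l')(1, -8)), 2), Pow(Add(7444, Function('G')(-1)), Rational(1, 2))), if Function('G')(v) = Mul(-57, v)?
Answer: Add(10404, Pow(7501, Rational(1, 2))) ≈ 10491.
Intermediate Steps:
Function('l')(k, Z) = Add(-4, Mul(-3, k)) (Function('l')(k, Z) = Add(-4, Mul(Add(2, -5), k)) = Add(-4, Mul(-3, k)))
Add(Pow(Add(109, Function('l')(1, -8)), 2), Pow(Add(7444, Function('G')(-1)), Rational(1, 2))) = Add(Pow(Add(109, Add(-4, Mul(-3, 1))), 2), Pow(Add(7444, Mul(-57, -1)), Rational(1, 2))) = Add(Pow(Add(109, Add(-4, -3)), 2), Pow(Add(7444, 57), Rational(1, 2))) = Add(Pow(Add(109, -7), 2), Pow(7501, Rational(1, 2))) = Add(Pow(102, 2), Pow(7501, Rational(1, 2))) = Add(10404, Pow(7501, Rational(1, 2)))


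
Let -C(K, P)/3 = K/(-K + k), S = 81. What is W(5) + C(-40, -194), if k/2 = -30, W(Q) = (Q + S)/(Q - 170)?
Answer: -1076/165 ≈ -6.5212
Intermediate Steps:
W(Q) = (81 + Q)/(-170 + Q) (W(Q) = (Q + 81)/(Q - 170) = (81 + Q)/(-170 + Q))
k = -60 (k = 2*(-30) = -60)
C(K, P) = -3*K/(-60 - K) (C(K, P) = -3*K/(-K - 60) = -3*K/(-60 - K))
W(5) + C(-40, -194) = (81 + 5)/(-170 + 5) + 3*(-40)/(60 - 40) = 86/(-165) + 3*(-40)/20 = -1/165*86 + 3*(-40)*(1/20) = -86/165 - 6 = -1076/165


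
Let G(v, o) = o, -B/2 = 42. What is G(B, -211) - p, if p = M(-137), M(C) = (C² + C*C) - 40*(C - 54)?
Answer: -45389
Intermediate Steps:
B = -84 (B = -2*42 = -84)
M(C) = 2160 - 40*C + 2*C² (M(C) = (C² + C²) - 40*(-54 + C) = 2*C² + (2160 - 40*C) = 2160 - 40*C + 2*C²)
p = 45178 (p = 2160 - 40*(-137) + 2*(-137)² = 2160 + 5480 + 2*18769 = 2160 + 5480 + 37538 = 45178)
G(B, -211) - p = -211 - 1*45178 = -211 - 45178 = -45389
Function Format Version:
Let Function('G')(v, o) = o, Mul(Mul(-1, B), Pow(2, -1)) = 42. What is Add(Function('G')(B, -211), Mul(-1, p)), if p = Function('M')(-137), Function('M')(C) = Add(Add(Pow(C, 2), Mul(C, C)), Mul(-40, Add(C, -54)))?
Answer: -45389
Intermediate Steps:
B = -84 (B = Mul(-2, 42) = -84)
Function('M')(C) = Add(2160, Mul(-40, C), Mul(2, Pow(C, 2))) (Function('M')(C) = Add(Add(Pow(C, 2), Pow(C, 2)), Mul(-40, Add(-54, C))) = Add(Mul(2, Pow(C, 2)), Add(2160, Mul(-40, C))) = Add(2160, Mul(-40, C), Mul(2, Pow(C, 2))))
p = 45178 (p = Add(2160, Mul(-40, -137), Mul(2, Pow(-137, 2))) = Add(2160, 5480, Mul(2, 18769)) = Add(2160, 5480, 37538) = 45178)
Add(Function('G')(B, -211), Mul(-1, p)) = Add(-211, Mul(-1, 45178)) = Add(-211, -45178) = -45389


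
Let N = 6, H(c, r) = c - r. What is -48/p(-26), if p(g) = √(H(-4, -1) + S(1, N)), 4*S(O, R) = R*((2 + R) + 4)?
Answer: -16*√15/5 ≈ -12.394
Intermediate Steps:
S(O, R) = R*(6 + R)/4 (S(O, R) = (R*((2 + R) + 4))/4 = (R*(6 + R))/4 = R*(6 + R)/4)
p(g) = √15 (p(g) = √((-4 - 1*(-1)) + (¼)*6*(6 + 6)) = √((-4 + 1) + (¼)*6*12) = √(-3 + 18) = √15)
-48/p(-26) = -48*√15/15 = -16*√15/5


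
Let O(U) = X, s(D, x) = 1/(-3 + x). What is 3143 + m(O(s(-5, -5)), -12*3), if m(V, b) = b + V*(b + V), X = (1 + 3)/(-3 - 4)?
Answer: 153267/49 ≈ 3127.9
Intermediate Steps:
X = -4/7 (X = 4/(-7) = 4*(-1/7) = -4/7 ≈ -0.57143)
O(U) = -4/7
m(V, b) = b + V*(V + b)
3143 + m(O(s(-5, -5)), -12*3) = 3143 + (-12*3 + (-4/7)**2 - (-48)*3/7) = 3143 + (-36 + 16/49 - 4/7*(-36)) = 3143 + (-36 + 16/49 + 144/7) = 3143 - 740/49 = 153267/49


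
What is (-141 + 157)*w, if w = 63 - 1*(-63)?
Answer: 2016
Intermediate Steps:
w = 126 (w = 63 + 63 = 126)
(-141 + 157)*w = (-141 + 157)*126 = 16*126 = 2016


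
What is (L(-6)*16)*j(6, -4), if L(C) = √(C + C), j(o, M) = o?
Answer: 192*I*√3 ≈ 332.55*I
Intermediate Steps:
L(C) = √2*√C (L(C) = √(2*C) = √2*√C)
(L(-6)*16)*j(6, -4) = ((√2*√(-6))*16)*6 = ((√2*(I*√6))*16)*6 = ((2*I*√3)*16)*6 = (32*I*√3)*6 = 192*I*√3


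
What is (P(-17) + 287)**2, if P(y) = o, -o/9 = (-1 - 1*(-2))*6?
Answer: 54289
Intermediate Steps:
o = -54 (o = -9*(-1 - 1*(-2))*6 = -9*(-1 + 2)*6 = -9*6 = -54)
P(y) = -54
(P(-17) + 287)**2 = (-54 + 287)**2 = 233**2 = 54289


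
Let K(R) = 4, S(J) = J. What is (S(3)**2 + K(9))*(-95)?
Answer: -1235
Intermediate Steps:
(S(3)**2 + K(9))*(-95) = (3**2 + 4)*(-95) = (9 + 4)*(-95) = 13*(-95) = -1235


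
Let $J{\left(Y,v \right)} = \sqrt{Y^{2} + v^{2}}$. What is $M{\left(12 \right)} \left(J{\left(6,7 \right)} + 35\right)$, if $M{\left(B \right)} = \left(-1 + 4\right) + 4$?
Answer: $245 + 7 \sqrt{85} \approx 309.54$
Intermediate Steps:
$M{\left(B \right)} = 7$ ($M{\left(B \right)} = 3 + 4 = 7$)
$M{\left(12 \right)} \left(J{\left(6,7 \right)} + 35\right) = 7 \left(\sqrt{6^{2} + 7^{2}} + 35\right) = 7 \left(\sqrt{36 + 49} + 35\right) = 7 \left(\sqrt{85} + 35\right) = 7 \left(35 + \sqrt{85}\right) = 245 + 7 \sqrt{85}$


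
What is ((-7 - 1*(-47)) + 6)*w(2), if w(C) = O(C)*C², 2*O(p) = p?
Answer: 184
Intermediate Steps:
O(p) = p/2
w(C) = C³/2 (w(C) = (C/2)*C² = C³/2)
((-7 - 1*(-47)) + 6)*w(2) = ((-7 - 1*(-47)) + 6)*((½)*2³) = ((-7 + 47) + 6)*((½)*8) = (40 + 6)*4 = 46*4 = 184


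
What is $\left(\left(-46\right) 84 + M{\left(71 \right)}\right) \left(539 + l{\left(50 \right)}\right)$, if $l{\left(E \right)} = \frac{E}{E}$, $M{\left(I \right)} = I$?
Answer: $-2048220$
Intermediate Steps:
$l{\left(E \right)} = 1$
$\left(\left(-46\right) 84 + M{\left(71 \right)}\right) \left(539 + l{\left(50 \right)}\right) = \left(\left(-46\right) 84 + 71\right) \left(539 + 1\right) = \left(-3864 + 71\right) 540 = \left(-3793\right) 540 = -2048220$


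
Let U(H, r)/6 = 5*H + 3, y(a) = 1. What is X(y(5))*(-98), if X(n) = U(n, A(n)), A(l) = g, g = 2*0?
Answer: -4704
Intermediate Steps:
g = 0
A(l) = 0
U(H, r) = 18 + 30*H (U(H, r) = 6*(5*H + 3) = 6*(3 + 5*H) = 18 + 30*H)
X(n) = 18 + 30*n
X(y(5))*(-98) = (18 + 30*1)*(-98) = (18 + 30)*(-98) = 48*(-98) = -4704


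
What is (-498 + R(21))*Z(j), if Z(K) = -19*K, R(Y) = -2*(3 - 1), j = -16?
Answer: -152608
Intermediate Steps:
R(Y) = -4 (R(Y) = -2*2 = -4)
(-498 + R(21))*Z(j) = (-498 - 4)*(-19*(-16)) = -502*304 = -152608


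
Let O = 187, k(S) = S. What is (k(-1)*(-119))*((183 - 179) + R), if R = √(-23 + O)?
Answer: 476 + 238*√41 ≈ 1999.9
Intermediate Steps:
R = 2*√41 (R = √(-23 + 187) = √164 = 2*√41 ≈ 12.806)
(k(-1)*(-119))*((183 - 179) + R) = (-1*(-119))*((183 - 179) + 2*√41) = 119*(4 + 2*√41) = 476 + 238*√41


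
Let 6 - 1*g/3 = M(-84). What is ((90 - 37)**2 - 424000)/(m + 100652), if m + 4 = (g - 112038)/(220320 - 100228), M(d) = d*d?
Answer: -12645417393/3021721607 ≈ -4.1848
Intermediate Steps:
M(d) = d**2
g = -21150 (g = 18 - 3*(-84)**2 = 18 - 3*7056 = 18 - 21168 = -21150)
m = -153389/30023 (m = -4 + (-21150 - 112038)/(220320 - 100228) = -4 - 133188/120092 = -4 - 133188*1/120092 = -4 - 33297/30023 = -153389/30023 ≈ -5.1090)
((90 - 37)**2 - 424000)/(m + 100652) = ((90 - 37)**2 - 424000)/(-153389/30023 + 100652) = (53**2 - 424000)/(3021721607/30023) = (2809 - 424000)*(30023/3021721607) = -421191*30023/3021721607 = -12645417393/3021721607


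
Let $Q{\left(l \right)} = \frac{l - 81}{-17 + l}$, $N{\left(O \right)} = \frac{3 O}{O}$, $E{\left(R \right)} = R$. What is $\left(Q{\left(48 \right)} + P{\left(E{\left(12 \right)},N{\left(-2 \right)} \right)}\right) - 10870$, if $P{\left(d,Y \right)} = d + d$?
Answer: $- \frac{336259}{31} \approx -10847.0$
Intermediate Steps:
$N{\left(O \right)} = 3$
$Q{\left(l \right)} = \frac{-81 + l}{-17 + l}$
$P{\left(d,Y \right)} = 2 d$
$\left(Q{\left(48 \right)} + P{\left(E{\left(12 \right)},N{\left(-2 \right)} \right)}\right) - 10870 = \left(\frac{-81 + 48}{-17 + 48} + 2 \cdot 12\right) - 10870 = \left(\frac{1}{31} \left(-33\right) + 24\right) - 10870 = \left(- \frac{33}{31} + 24\right) - 10870 = \frac{711}{31} - 10870 = - \frac{336259}{31}$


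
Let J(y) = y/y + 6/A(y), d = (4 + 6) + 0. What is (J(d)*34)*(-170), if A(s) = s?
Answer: -9248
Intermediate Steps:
d = 10 (d = 10 + 0 = 10)
J(y) = 1 + 6/y (J(y) = y/y + 6/y = 1 + 6/y)
(J(d)*34)*(-170) = (((6 + 10)/10)*34)*(-170) = (((⅒)*16)*34)*(-170) = ((8/5)*34)*(-170) = (272/5)*(-170) = -9248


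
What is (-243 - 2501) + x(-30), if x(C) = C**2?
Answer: -1844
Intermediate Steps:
(-243 - 2501) + x(-30) = (-243 - 2501) + (-30)**2 = -2744 + 900 = -1844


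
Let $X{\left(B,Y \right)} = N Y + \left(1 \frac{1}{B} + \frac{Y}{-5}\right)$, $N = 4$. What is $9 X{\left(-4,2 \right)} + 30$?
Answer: $\frac{1923}{20} \approx 96.15$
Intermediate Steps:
$X{\left(B,Y \right)} = \frac{1}{B} + \frac{19 Y}{5}$ ($X{\left(B,Y \right)} = 4 Y + \left(1 \frac{1}{B} + \frac{Y}{-5}\right) = 4 Y + \left(\frac{1}{B} + Y \left(- \frac{1}{5}\right)\right) = 4 Y - \left(- \frac{1}{B} + \frac{Y}{5}\right) = \frac{1}{B} + \frac{19 Y}{5}$)
$9 X{\left(-4,2 \right)} + 30 = 9 \left(\frac{1}{-4} + \frac{19}{5} \cdot 2\right) + 30 = 9 \left(- \frac{1}{4} + \frac{38}{5}\right) + 30 = 9 \cdot \frac{147}{20} + 30 = \frac{1323}{20} + 30 = \frac{1923}{20}$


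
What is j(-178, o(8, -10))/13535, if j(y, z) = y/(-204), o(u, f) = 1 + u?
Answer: 89/1380570 ≈ 6.4466e-5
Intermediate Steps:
j(y, z) = -y/204 (j(y, z) = y*(-1/204) = -y/204)
j(-178, o(8, -10))/13535 = -1/204*(-178)/13535 = (89/102)*(1/13535) = 89/1380570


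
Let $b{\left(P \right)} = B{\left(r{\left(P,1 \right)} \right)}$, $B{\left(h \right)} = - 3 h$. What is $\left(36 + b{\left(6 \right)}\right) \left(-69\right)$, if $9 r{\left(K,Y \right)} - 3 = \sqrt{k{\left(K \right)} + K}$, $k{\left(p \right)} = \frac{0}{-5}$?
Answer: $-2415 + 23 \sqrt{6} \approx -2358.7$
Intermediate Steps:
$k{\left(p \right)} = 0$ ($k{\left(p \right)} = 0 \left(- \frac{1}{5}\right) = 0$)
$r{\left(K,Y \right)} = \frac{1}{3} + \frac{\sqrt{K}}{9}$ ($r{\left(K,Y \right)} = \frac{1}{3} + \frac{\sqrt{0 + K}}{9} = \frac{1}{3} + \frac{\sqrt{K}}{9}$)
$b{\left(P \right)} = -1 - \frac{\sqrt{P}}{3}$ ($b{\left(P \right)} = - 3 \left(\frac{1}{3} + \frac{\sqrt{P}}{9}\right) = -1 - \frac{\sqrt{P}}{3}$)
$\left(36 + b{\left(6 \right)}\right) \left(-69\right) = \left(36 - \left(1 + \frac{\sqrt{6}}{3}\right)\right) \left(-69\right) = \left(35 - \frac{\sqrt{6}}{3}\right) \left(-69\right) = -2415 + 23 \sqrt{6}$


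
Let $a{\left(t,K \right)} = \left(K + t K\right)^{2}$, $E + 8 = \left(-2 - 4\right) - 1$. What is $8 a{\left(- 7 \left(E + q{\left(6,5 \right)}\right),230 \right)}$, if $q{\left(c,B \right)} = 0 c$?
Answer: $4755075200$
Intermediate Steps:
$q{\left(c,B \right)} = 0$
$E = -15$ ($E = -8 - 7 = -15$)
$a{\left(t,K \right)} = \left(K + K t\right)^{2}$
$8 a{\left(- 7 \left(E + q{\left(6,5 \right)}\right),230 \right)} = 8 \cdot 230^{2} \left(1 - 7 \left(-15 + 0\right)\right)^{2} = 8 \cdot 52900 \left(1 - -105\right)^{2} = 8 \cdot 52900 \left(1 + 105\right)^{2} = 8 \cdot 52900 \cdot 106^{2} = 8 \cdot 52900 \cdot 11236 = 8 \cdot 594384400 = 4755075200$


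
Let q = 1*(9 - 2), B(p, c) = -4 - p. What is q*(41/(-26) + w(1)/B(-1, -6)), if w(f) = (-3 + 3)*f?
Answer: -287/26 ≈ -11.038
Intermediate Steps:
w(f) = 0 (w(f) = 0*f = 0)
q = 7 (q = 1*7 = 7)
q*(41/(-26) + w(1)/B(-1, -6)) = 7*(41/(-26) + 0/(-4 - 1*(-1))) = 7*(41*(-1/26) + 0/(-4 + 1)) = 7*(-41/26 + 0/(-3)) = 7*(-41/26 + 0*(-⅓)) = 7*(-41/26 + 0) = 7*(-41/26) = -287/26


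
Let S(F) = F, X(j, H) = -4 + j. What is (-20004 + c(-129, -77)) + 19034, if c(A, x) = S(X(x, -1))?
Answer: -1051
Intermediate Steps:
c(A, x) = -4 + x
(-20004 + c(-129, -77)) + 19034 = (-20004 + (-4 - 77)) + 19034 = (-20004 - 81) + 19034 = -20085 + 19034 = -1051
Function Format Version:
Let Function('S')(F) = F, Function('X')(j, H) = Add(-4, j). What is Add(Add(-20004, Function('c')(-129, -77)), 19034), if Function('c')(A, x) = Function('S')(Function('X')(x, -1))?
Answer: -1051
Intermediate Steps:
Function('c')(A, x) = Add(-4, x)
Add(Add(-20004, Function('c')(-129, -77)), 19034) = Add(Add(-20004, Add(-4, -77)), 19034) = Add(Add(-20004, -81), 19034) = Add(-20085, 19034) = -1051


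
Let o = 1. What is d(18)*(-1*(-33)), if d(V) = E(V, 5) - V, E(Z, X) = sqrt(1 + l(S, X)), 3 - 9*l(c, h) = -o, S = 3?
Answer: -594 + 11*sqrt(13) ≈ -554.34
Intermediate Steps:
l(c, h) = 4/9 (l(c, h) = 1/3 - (-1)/9 = 1/3 - 1/9*(-1) = 1/3 + 1/9 = 4/9)
E(Z, X) = sqrt(13)/3 (E(Z, X) = sqrt(1 + 4/9) = sqrt(13/9) = sqrt(13)/3)
d(V) = -V + sqrt(13)/3 (d(V) = sqrt(13)/3 - V = -V + sqrt(13)/3)
d(18)*(-1*(-33)) = (-1*18 + sqrt(13)/3)*(-1*(-33)) = (-18 + sqrt(13)/3)*33 = -594 + 11*sqrt(13)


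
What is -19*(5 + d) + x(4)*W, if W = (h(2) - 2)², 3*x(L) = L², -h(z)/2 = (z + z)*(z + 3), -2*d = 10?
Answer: 9408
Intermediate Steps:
d = -5 (d = -½*10 = -5)
h(z) = -4*z*(3 + z) (h(z) = -2*(z + z)*(z + 3) = -2*2*z*(3 + z) = -4*z*(3 + z))
x(L) = L²/3
W = 1764 (W = (-4*2*(3 + 2) - 2)² = (-4*2*5 - 2)² = (-40 - 2)² = (-42)² = 1764)
-19*(5 + d) + x(4)*W = -19*(5 - 5) + ((⅓)*4²)*1764 = -19*0 + ((⅓)*16)*1764 = 0 + (16/3)*1764 = 0 + 9408 = 9408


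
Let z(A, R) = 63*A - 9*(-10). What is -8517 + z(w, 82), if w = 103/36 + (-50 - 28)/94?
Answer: -1560217/188 ≈ -8299.0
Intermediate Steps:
w = 3437/1692 (w = 103*(1/36) - 78*1/94 = 103/36 - 39/47 = 3437/1692 ≈ 2.0313)
z(A, R) = 90 + 63*A (z(A, R) = 63*A + 90 = 90 + 63*A)
-8517 + z(w, 82) = -8517 + (90 + 63*(3437/1692)) = -8517 + (90 + 24059/188) = -8517 + 40979/188 = -1560217/188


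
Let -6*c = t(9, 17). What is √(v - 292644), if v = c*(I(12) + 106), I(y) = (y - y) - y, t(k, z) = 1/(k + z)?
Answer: I*√1780449762/78 ≈ 540.97*I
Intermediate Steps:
I(y) = -y (I(y) = 0 - y = -y)
c = -1/156 (c = -1/(6*(9 + 17)) = -⅙/26 = -⅙*1/26 = -1/156 ≈ -0.0064103)
v = -47/78 (v = -(-1*12 + 106)/156 = -(-12 + 106)/156 = -1/156*94 = -47/78 ≈ -0.60256)
√(v - 292644) = √(-47/78 - 292644) = √(-22826279/78) = I*√1780449762/78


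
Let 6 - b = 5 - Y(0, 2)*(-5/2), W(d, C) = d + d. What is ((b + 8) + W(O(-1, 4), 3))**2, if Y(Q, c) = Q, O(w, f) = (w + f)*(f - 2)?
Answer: 441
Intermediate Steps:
O(w, f) = (-2 + f)*(f + w) (O(w, f) = (f + w)*(-2 + f) = (-2 + f)*(f + w))
W(d, C) = 2*d
b = 1 (b = 6 - (5 - 0*(-5/2)) = 6 - (5 - 0*(-5*1/2)) = 6 - (5 - 0*(-5)/2) = 6 - (5 - 1*0) = 6 - (5 + 0) = 6 - 1*5 = 6 - 5 = 1)
((b + 8) + W(O(-1, 4), 3))**2 = ((1 + 8) + 2*(4**2 - 2*4 - 2*(-1) + 4*(-1)))**2 = (9 + 2*(16 - 8 + 2 - 4))**2 = (9 + 2*6)**2 = (9 + 12)**2 = 21**2 = 441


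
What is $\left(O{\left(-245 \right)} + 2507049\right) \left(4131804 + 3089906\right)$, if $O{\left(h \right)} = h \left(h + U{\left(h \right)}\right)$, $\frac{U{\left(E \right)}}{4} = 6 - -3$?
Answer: $18474968494340$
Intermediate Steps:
$U{\left(E \right)} = 36$ ($U{\left(E \right)} = 4 \left(6 - -3\right) = 4 \left(6 + 3\right) = 4 \cdot 9 = 36$)
$O{\left(h \right)} = h \left(36 + h\right)$ ($O{\left(h \right)} = h \left(h + 36\right) = h \left(36 + h\right)$)
$\left(O{\left(-245 \right)} + 2507049\right) \left(4131804 + 3089906\right) = \left(- 245 \left(36 - 245\right) + 2507049\right) \left(4131804 + 3089906\right) = \left(\left(-245\right) \left(-209\right) + 2507049\right) 7221710 = \left(51205 + 2507049\right) 7221710 = 2558254 \cdot 7221710 = 18474968494340$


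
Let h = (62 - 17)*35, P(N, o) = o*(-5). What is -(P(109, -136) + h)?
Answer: -2255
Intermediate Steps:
P(N, o) = -5*o
h = 1575 (h = 45*35 = 1575)
-(P(109, -136) + h) = -(-5*(-136) + 1575) = -(680 + 1575) = -1*2255 = -2255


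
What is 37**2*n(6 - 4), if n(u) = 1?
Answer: 1369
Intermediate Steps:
37**2*n(6 - 4) = 37**2*1 = 1369*1 = 1369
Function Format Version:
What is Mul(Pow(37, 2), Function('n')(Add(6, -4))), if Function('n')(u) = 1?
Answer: 1369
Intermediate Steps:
Mul(Pow(37, 2), Function('n')(Add(6, -4))) = Mul(Pow(37, 2), 1) = Mul(1369, 1) = 1369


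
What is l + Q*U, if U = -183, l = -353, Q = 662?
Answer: -121499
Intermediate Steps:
l + Q*U = -353 + 662*(-183) = -353 - 121146 = -121499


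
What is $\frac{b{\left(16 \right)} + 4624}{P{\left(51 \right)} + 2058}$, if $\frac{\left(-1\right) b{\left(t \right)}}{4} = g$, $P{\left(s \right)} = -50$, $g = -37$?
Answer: $\frac{1193}{502} \approx 2.3765$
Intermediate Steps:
$b{\left(t \right)} = 148$ ($b{\left(t \right)} = \left(-4\right) \left(-37\right) = 148$)
$\frac{b{\left(16 \right)} + 4624}{P{\left(51 \right)} + 2058} = \frac{148 + 4624}{-50 + 2058} = \frac{4772}{2008} = 4772 \cdot \frac{1}{2008} = \frac{1193}{502}$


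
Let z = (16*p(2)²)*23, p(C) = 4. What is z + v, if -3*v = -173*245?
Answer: 60049/3 ≈ 20016.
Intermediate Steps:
v = 42385/3 (v = -(-173)*245/3 = -⅓*(-42385) = 42385/3 ≈ 14128.)
z = 5888 (z = (16*4²)*23 = (16*16)*23 = 256*23 = 5888)
z + v = 5888 + 42385/3 = 60049/3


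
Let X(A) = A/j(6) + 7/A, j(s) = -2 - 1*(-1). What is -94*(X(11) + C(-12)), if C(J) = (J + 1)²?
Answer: -114398/11 ≈ -10400.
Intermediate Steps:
j(s) = -1 (j(s) = -2 + 1 = -1)
C(J) = (1 + J)²
X(A) = -A + 7/A (X(A) = A/(-1) + 7/A = A*(-1) + 7/A = -A + 7/A)
-94*(X(11) + C(-12)) = -94*((-1*11 + 7/11) + (1 - 12)²) = -94*((-11 + 7*(1/11)) + (-11)²) = -94*((-11 + 7/11) + 121) = -94*(-114/11 + 121) = -94*1217/11 = -114398/11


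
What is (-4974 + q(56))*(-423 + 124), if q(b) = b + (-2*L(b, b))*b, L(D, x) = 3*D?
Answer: 7096466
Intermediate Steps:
q(b) = b - 6*b² (q(b) = b + (-6*b)*b = b - 6*b²)
(-4974 + q(56))*(-423 + 124) = (-4974 + 56*(1 - 6*56))*(-423 + 124) = (-4974 + 56*(1 - 336))*(-299) = (-4974 + 56*(-335))*(-299) = (-4974 - 18760)*(-299) = -23734*(-299) = 7096466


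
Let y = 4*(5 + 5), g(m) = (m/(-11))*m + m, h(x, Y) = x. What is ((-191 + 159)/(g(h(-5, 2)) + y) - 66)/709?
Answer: -3014/31905 ≈ -0.094468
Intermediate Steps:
g(m) = m - m²/11 (g(m) = (m*(-1/11))*m + m = (-m/11)*m + m = -m²/11 + m = m - m²/11)
y = 40 (y = 4*10 = 40)
((-191 + 159)/(g(h(-5, 2)) + y) - 66)/709 = ((-191 + 159)/((1/11)*(-5)*(11 - 1*(-5)) + 40) - 66)/709 = (-32/((1/11)*(-5)*(11 + 5) + 40) - 66)*(1/709) = (-32/((1/11)*(-5)*16 + 40) - 66)*(1/709) = (-32/(-80/11 + 40) - 66)*(1/709) = (-32/360/11 - 66)*(1/709) = (-32*11/360 - 66)*(1/709) = (-44/45 - 66)*(1/709) = -3014/45*1/709 = -3014/31905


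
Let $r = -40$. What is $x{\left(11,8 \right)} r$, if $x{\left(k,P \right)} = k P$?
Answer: $-3520$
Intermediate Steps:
$x{\left(k,P \right)} = P k$
$x{\left(11,8 \right)} r = 8 \cdot 11 \left(-40\right) = 88 \left(-40\right) = -3520$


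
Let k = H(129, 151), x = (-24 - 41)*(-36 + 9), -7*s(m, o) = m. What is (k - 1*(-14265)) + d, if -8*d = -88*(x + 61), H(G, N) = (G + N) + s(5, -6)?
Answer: 241642/7 ≈ 34520.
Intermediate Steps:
s(m, o) = -m/7
x = 1755 (x = -65*(-27) = 1755)
H(G, N) = -5/7 + G + N (H(G, N) = (G + N) - 1/7*5 = (G + N) - 5/7 = -5/7 + G + N)
k = 1955/7 (k = -5/7 + 129 + 151 = 1955/7 ≈ 279.29)
d = 19976 (d = -(-11)*(1755 + 61) = -(-11)*1816 = -1/8*(-159808) = 19976)
(k - 1*(-14265)) + d = (1955/7 - 1*(-14265)) + 19976 = (1955/7 + 14265) + 19976 = 101810/7 + 19976 = 241642/7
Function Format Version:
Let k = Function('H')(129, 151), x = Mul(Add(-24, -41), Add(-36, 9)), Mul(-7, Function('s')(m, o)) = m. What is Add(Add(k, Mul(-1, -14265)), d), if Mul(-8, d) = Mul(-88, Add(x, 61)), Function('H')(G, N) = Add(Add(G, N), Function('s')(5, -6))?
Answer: Rational(241642, 7) ≈ 34520.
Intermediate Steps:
Function('s')(m, o) = Mul(Rational(-1, 7), m)
x = 1755 (x = Mul(-65, -27) = 1755)
Function('H')(G, N) = Add(Rational(-5, 7), G, N) (Function('H')(G, N) = Add(Add(G, N), Mul(Rational(-1, 7), 5)) = Add(Add(G, N), Rational(-5, 7)) = Add(Rational(-5, 7), G, N))
k = Rational(1955, 7) (k = Add(Rational(-5, 7), 129, 151) = Rational(1955, 7) ≈ 279.29)
d = 19976 (d = Mul(Rational(-1, 8), Mul(-88, Add(1755, 61))) = Mul(Rational(-1, 8), Mul(-88, 1816)) = Mul(Rational(-1, 8), -159808) = 19976)
Add(Add(k, Mul(-1, -14265)), d) = Add(Add(Rational(1955, 7), Mul(-1, -14265)), 19976) = Add(Add(Rational(1955, 7), 14265), 19976) = Add(Rational(101810, 7), 19976) = Rational(241642, 7)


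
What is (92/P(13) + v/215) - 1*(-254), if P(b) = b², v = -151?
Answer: 9223351/36335 ≈ 253.84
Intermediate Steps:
(92/P(13) + v/215) - 1*(-254) = (92/(13²) - 151/215) - 1*(-254) = (92/169 - 151*1/215) + 254 = (92*(1/169) - 151/215) + 254 = (92/169 - 151/215) + 254 = -5739/36335 + 254 = 9223351/36335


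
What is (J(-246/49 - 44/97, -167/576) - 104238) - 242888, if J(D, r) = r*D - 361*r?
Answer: -105560631179/304192 ≈ -3.4702e+5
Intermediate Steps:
J(D, r) = -361*r + D*r (J(D, r) = D*r - 361*r = -361*r + D*r)
(J(-246/49 - 44/97, -167/576) - 104238) - 242888 = ((-167/576)*(-361 + (-246/49 - 44/97)) - 104238) - 242888 = ((-167*1/576)*(-361 + (-246*1/49 - 44*1/97)) - 104238) - 242888 = (-167*(-361 + (-246/49 - 44/97))/576 - 104238) - 242888 = (-167*(-361 - 26018/4753)/576 - 104238) - 242888 = (-167/576*(-1741851/4753) - 104238) - 242888 = (32321013/304192 - 104238) - 242888 = -31676044683/304192 - 242888 = -105560631179/304192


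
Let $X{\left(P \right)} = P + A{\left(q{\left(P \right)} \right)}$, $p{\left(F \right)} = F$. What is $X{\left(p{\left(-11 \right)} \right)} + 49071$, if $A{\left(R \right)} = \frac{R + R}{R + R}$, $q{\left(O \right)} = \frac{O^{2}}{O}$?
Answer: $49061$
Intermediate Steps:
$q{\left(O \right)} = O$
$A{\left(R \right)} = 1$ ($A{\left(R \right)} = \frac{2 R}{2 R} = 2 R \frac{1}{2 R} = 1$)
$X{\left(P \right)} = 1 + P$ ($X{\left(P \right)} = P + 1 = 1 + P$)
$X{\left(p{\left(-11 \right)} \right)} + 49071 = \left(1 - 11\right) + 49071 = -10 + 49071 = 49061$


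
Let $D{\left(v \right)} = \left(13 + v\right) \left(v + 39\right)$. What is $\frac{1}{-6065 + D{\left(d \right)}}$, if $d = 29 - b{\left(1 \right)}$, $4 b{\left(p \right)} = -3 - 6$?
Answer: $- \frac{16}{47303} \approx -0.00033824$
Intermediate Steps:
$b{\left(p \right)} = - \frac{9}{4}$ ($b{\left(p \right)} = \frac{-3 - 6}{4} = \frac{1}{4} \left(-9\right) = - \frac{9}{4}$)
$d = \frac{125}{4}$ ($d = 29 - - \frac{9}{4} = 29 + \frac{9}{4} = \frac{125}{4} \approx 31.25$)
$D{\left(v \right)} = \left(13 + v\right) \left(39 + v\right)$
$\frac{1}{-6065 + D{\left(d \right)}} = \frac{1}{-6065 + \left(507 + \left(\frac{125}{4}\right)^{2} + 52 \cdot \frac{125}{4}\right)} = \frac{1}{-6065 + \left(507 + \frac{15625}{16} + 1625\right)} = \frac{1}{-6065 + \frac{49737}{16}} = \frac{1}{- \frac{47303}{16}} = - \frac{16}{47303}$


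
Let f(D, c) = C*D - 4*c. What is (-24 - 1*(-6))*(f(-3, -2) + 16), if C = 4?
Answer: -216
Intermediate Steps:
f(D, c) = -4*c + 4*D (f(D, c) = 4*D - 4*c = -4*c + 4*D)
(-24 - 1*(-6))*(f(-3, -2) + 16) = (-24 - 1*(-6))*((-4*(-2) + 4*(-3)) + 16) = (-24 + 6)*((8 - 12) + 16) = -18*(-4 + 16) = -18*12 = -216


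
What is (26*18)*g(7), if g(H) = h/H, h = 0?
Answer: 0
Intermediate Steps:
g(H) = 0 (g(H) = 0/H = 0)
(26*18)*g(7) = (26*18)*0 = 468*0 = 0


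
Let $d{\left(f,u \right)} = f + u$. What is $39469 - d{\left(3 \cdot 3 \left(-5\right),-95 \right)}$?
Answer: $39609$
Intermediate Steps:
$39469 - d{\left(3 \cdot 3 \left(-5\right),-95 \right)} = 39469 - \left(3 \cdot 3 \left(-5\right) - 95\right) = 39469 - \left(9 \left(-5\right) - 95\right) = 39469 - \left(-45 - 95\right) = 39469 - -140 = 39469 + 140 = 39609$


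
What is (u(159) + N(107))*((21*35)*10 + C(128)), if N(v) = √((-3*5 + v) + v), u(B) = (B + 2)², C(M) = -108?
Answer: 187719882 + 7242*√199 ≈ 1.8782e+8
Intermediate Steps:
u(B) = (2 + B)²
N(v) = √(-15 + 2*v) (N(v) = √((-15 + v) + v) = √(-15 + 2*v))
(u(159) + N(107))*((21*35)*10 + C(128)) = ((2 + 159)² + √(-15 + 2*107))*((21*35)*10 - 108) = (161² + √(-15 + 214))*(735*10 - 108) = (25921 + √199)*(7350 - 108) = (25921 + √199)*7242 = 187719882 + 7242*√199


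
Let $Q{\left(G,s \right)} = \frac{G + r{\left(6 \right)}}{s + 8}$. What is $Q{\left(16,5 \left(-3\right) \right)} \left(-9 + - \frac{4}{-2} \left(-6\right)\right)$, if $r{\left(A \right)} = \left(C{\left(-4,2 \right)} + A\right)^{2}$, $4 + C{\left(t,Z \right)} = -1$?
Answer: $51$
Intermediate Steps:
$C{\left(t,Z \right)} = -5$ ($C{\left(t,Z \right)} = -4 - 1 = -5$)
$r{\left(A \right)} = \left(-5 + A\right)^{2}$
$Q{\left(G,s \right)} = \frac{1 + G}{8 + s}$ ($Q{\left(G,s \right)} = \frac{G + \left(-5 + 6\right)^{2}}{s + 8} = \frac{G + 1^{2}}{8 + s} = \frac{G + 1}{8 + s} = \frac{1 + G}{8 + s}$)
$Q{\left(16,5 \left(-3\right) \right)} \left(-9 + - \frac{4}{-2} \left(-6\right)\right) = \frac{1 + 16}{8 + 5 \left(-3\right)} \left(-9 + - \frac{4}{-2} \left(-6\right)\right) = \frac{1}{8 - 15} \cdot 17 \left(-9 + \left(-4\right) \left(- \frac{1}{2}\right) \left(-6\right)\right) = \frac{1}{-7} \cdot 17 \left(-9 + 2 \left(-6\right)\right) = \left(- \frac{1}{7}\right) 17 \left(-9 - 12\right) = \left(- \frac{17}{7}\right) \left(-21\right) = 51$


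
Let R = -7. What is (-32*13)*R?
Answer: 2912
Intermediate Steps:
(-32*13)*R = -32*13*(-7) = -416*(-7) = 2912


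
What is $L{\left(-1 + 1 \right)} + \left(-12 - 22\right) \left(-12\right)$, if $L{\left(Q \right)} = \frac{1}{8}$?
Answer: $\frac{3265}{8} \approx 408.13$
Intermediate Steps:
$L{\left(Q \right)} = \frac{1}{8}$
$L{\left(-1 + 1 \right)} + \left(-12 - 22\right) \left(-12\right) = \frac{1}{8} + \left(-12 - 22\right) \left(-12\right) = \frac{1}{8} - -408 = \frac{1}{8} + 408 = \frac{3265}{8}$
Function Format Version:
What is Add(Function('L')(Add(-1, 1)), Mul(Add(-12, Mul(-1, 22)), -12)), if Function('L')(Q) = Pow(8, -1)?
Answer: Rational(3265, 8) ≈ 408.13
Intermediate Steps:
Function('L')(Q) = Rational(1, 8)
Add(Function('L')(Add(-1, 1)), Mul(Add(-12, Mul(-1, 22)), -12)) = Add(Rational(1, 8), Mul(Add(-12, Mul(-1, 22)), -12)) = Add(Rational(1, 8), Mul(Add(-12, -22), -12)) = Add(Rational(1, 8), Mul(-34, -12)) = Add(Rational(1, 8), 408) = Rational(3265, 8)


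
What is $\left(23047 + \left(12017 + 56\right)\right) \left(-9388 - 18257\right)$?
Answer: $-970892400$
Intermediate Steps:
$\left(23047 + \left(12017 + 56\right)\right) \left(-9388 - 18257\right) = \left(23047 + 12073\right) \left(-27645\right) = 35120 \left(-27645\right) = -970892400$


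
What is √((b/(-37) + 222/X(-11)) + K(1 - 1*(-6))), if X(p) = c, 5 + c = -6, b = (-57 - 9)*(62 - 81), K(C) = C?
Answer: 7*I*√159137/407 ≈ 6.861*I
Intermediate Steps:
b = 1254 (b = -66*(-19) = 1254)
c = -11 (c = -5 - 6 = -11)
X(p) = -11
√((b/(-37) + 222/X(-11)) + K(1 - 1*(-6))) = √((1254/(-37) + 222/(-11)) + (1 - 1*(-6))) = √((1254*(-1/37) + 222*(-1/11)) + (1 + 6)) = √((-1254/37 - 222/11) + 7) = √(-22008/407 + 7) = √(-19159/407) = 7*I*√159137/407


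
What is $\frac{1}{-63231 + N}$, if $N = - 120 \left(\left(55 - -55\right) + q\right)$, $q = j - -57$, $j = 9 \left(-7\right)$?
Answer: $- \frac{1}{75711} \approx -1.3208 \cdot 10^{-5}$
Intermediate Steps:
$j = -63$
$q = -6$ ($q = -63 - -57 = -63 + 57 = -6$)
$N = -12480$ ($N = - 120 \left(\left(55 - -55\right) - 6\right) = - 120 \left(\left(55 + 55\right) - 6\right) = - 120 \left(110 - 6\right) = \left(-120\right) 104 = -12480$)
$\frac{1}{-63231 + N} = \frac{1}{-63231 - 12480} = \frac{1}{-75711} = - \frac{1}{75711}$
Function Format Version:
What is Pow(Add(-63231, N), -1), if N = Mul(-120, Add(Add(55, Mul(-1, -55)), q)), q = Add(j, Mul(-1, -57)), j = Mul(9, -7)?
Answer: Rational(-1, 75711) ≈ -1.3208e-5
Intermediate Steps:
j = -63
q = -6 (q = Add(-63, Mul(-1, -57)) = Add(-63, 57) = -6)
N = -12480 (N = Mul(-120, Add(Add(55, Mul(-1, -55)), -6)) = Mul(-120, Add(Add(55, 55), -6)) = Mul(-120, Add(110, -6)) = Mul(-120, 104) = -12480)
Pow(Add(-63231, N), -1) = Pow(Add(-63231, -12480), -1) = Pow(-75711, -1) = Rational(-1, 75711)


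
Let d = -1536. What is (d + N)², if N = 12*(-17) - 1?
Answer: 3031081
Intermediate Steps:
N = -205 (N = -204 - 1 = -205)
(d + N)² = (-1536 - 205)² = (-1741)² = 3031081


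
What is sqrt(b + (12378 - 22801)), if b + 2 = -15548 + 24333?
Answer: 2*I*sqrt(410) ≈ 40.497*I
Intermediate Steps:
b = 8783 (b = -2 + (-15548 + 24333) = -2 + 8785 = 8783)
sqrt(b + (12378 - 22801)) = sqrt(8783 + (12378 - 22801)) = sqrt(8783 - 10423) = sqrt(-1640) = 2*I*sqrt(410)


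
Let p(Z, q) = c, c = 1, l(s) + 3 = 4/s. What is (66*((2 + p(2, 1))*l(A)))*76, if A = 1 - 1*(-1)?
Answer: -15048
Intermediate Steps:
A = 2 (A = 1 + 1 = 2)
l(s) = -3 + 4/s
p(Z, q) = 1
(66*((2 + p(2, 1))*l(A)))*76 = (66*((2 + 1)*(-3 + 4/2)))*76 = (66*(3*(-3 + 4*(1/2))))*76 = (66*(3*(-3 + 2)))*76 = (66*(3*(-1)))*76 = (66*(-3))*76 = -198*76 = -15048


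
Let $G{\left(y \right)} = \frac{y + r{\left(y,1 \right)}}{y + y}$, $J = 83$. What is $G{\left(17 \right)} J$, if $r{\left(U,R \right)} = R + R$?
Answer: $\frac{1577}{34} \approx 46.382$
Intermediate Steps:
$r{\left(U,R \right)} = 2 R$
$G{\left(y \right)} = \frac{2 + y}{2 y}$ ($G{\left(y \right)} = \frac{y + 2 \cdot 1}{y + y} = \frac{y + 2}{2 y} = \left(2 + y\right) \frac{1}{2 y} = \frac{2 + y}{2 y}$)
$G{\left(17 \right)} J = \frac{2 + 17}{2 \cdot 17} \cdot 83 = \frac{1}{2} \cdot \frac{1}{17} \cdot 19 \cdot 83 = \frac{19}{34} \cdot 83 = \frac{1577}{34}$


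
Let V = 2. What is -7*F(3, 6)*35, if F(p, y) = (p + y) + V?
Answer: -2695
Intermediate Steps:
F(p, y) = 2 + p + y (F(p, y) = (p + y) + 2 = 2 + p + y)
-7*F(3, 6)*35 = -7*(2 + 3 + 6)*35 = -7*11*35 = -77*35 = -2695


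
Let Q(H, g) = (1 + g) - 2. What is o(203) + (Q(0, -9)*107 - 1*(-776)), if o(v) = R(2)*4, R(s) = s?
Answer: -286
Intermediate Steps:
Q(H, g) = -1 + g
o(v) = 8 (o(v) = 2*4 = 8)
o(203) + (Q(0, -9)*107 - 1*(-776)) = 8 + ((-1 - 9)*107 - 1*(-776)) = 8 + (-10*107 + 776) = 8 + (-1070 + 776) = 8 - 294 = -286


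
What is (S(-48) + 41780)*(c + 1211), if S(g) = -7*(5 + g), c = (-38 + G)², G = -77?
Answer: 607481316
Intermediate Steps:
c = 13225 (c = (-38 - 77)² = (-115)² = 13225)
S(g) = -35 - 7*g
(S(-48) + 41780)*(c + 1211) = ((-35 - 7*(-48)) + 41780)*(13225 + 1211) = ((-35 + 336) + 41780)*14436 = (301 + 41780)*14436 = 42081*14436 = 607481316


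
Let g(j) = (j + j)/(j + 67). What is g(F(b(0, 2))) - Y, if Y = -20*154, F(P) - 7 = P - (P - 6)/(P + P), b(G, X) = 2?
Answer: 237180/77 ≈ 3080.3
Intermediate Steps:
F(P) = 7 + P - (-6 + P)/(2*P) (F(P) = 7 + (P - (P - 6)/(P + P)) = 7 + (P - (-6 + P)/(2*P)) = 7 + P - (-6 + P)/(2*P))
Y = -3080 (Y = -5*616 = -3080)
g(j) = 2*j/(67 + j) (g(j) = (2*j)/(67 + j) = 2*j/(67 + j))
g(F(b(0, 2))) - Y = 2*(13/2 + 2 + 3/2)/(67 + (13/2 + 2 + 3/2)) - 1*(-3080) = 2*(13/2 + 2 + 3*(½))/(67 + (13/2 + 2 + 3*(½))) + 3080 = 2*(13/2 + 2 + 3/2)/(67 + (13/2 + 2 + 3/2)) + 3080 = 2*10/(67 + 10) + 3080 = 2*10/77 + 3080 = 2*10*(1/77) + 3080 = 20/77 + 3080 = 237180/77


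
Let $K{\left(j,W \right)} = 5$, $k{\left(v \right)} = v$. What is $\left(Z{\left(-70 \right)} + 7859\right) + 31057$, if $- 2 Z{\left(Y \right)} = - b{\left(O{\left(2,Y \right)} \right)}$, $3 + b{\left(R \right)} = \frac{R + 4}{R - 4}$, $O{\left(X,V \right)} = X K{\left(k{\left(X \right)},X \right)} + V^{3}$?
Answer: $\frac{6673805753}{171497} \approx 38915.0$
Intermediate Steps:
$O{\left(X,V \right)} = V^{3} + 5 X$ ($O{\left(X,V \right)} = X 5 + V^{3} = 5 X + V^{3} = V^{3} + 5 X$)
$b{\left(R \right)} = -3 + \frac{4 + R}{-4 + R}$ ($b{\left(R \right)} = -3 + \frac{R + 4}{R - 4} = -3 + \frac{4 + R}{-4 + R}$)
$Z{\left(Y \right)} = \frac{-2 - Y^{3}}{6 + Y^{3}}$ ($Z{\left(Y \right)} = - \frac{\left(-1\right) \frac{2 \left(8 - \left(Y^{3} + 5 \cdot 2\right)\right)}{-4 + \left(Y^{3} + 5 \cdot 2\right)}}{2} = - \frac{\left(-1\right) \frac{2 \left(8 - \left(Y^{3} + 10\right)\right)}{-4 + \left(Y^{3} + 10\right)}}{2} = - \frac{\left(-1\right) \frac{2 \left(8 - \left(10 + Y^{3}\right)\right)}{-4 + \left(10 + Y^{3}\right)}}{2} = - \frac{\left(-1\right) \frac{2 \left(8 - \left(10 + Y^{3}\right)\right)}{6 + Y^{3}}}{2} = - \frac{\left(-1\right) \frac{2 \left(-2 - Y^{3}\right)}{6 + Y^{3}}}{2} = - \frac{\left(-2\right) \frac{1}{6 + Y^{3}} \left(-2 - Y^{3}\right)}{2} = \frac{-2 - Y^{3}}{6 + Y^{3}}$)
$\left(Z{\left(-70 \right)} + 7859\right) + 31057 = \left(\frac{-2 - \left(-70\right)^{3}}{6 + \left(-70\right)^{3}} + 7859\right) + 31057 = \left(\frac{-2 - -343000}{6 - 343000} + 7859\right) + 31057 = \left(\frac{-2 + 343000}{-342994} + 7859\right) + 31057 = \left(\left(- \frac{1}{342994}\right) 342998 + 7859\right) + 31057 = \left(- \frac{171499}{171497} + 7859\right) + 31057 = \frac{1347623424}{171497} + 31057 = \frac{6673805753}{171497}$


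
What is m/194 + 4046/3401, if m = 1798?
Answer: 3449961/329897 ≈ 10.458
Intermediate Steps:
m/194 + 4046/3401 = 1798/194 + 4046/3401 = 1798*(1/194) + 4046*(1/3401) = 899/97 + 4046/3401 = 3449961/329897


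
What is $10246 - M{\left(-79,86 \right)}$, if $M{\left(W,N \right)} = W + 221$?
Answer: $10104$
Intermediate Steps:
$M{\left(W,N \right)} = 221 + W$
$10246 - M{\left(-79,86 \right)} = 10246 - \left(221 - 79\right) = 10246 - 142 = 10104$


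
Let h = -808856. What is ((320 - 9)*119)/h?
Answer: -37009/808856 ≈ -0.045755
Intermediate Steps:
((320 - 9)*119)/h = ((320 - 9)*119)/(-808856) = (311*119)*(-1/808856) = 37009*(-1/808856) = -37009/808856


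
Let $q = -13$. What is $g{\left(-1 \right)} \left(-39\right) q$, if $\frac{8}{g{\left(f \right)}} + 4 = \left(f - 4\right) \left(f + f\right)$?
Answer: $676$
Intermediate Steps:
$g{\left(f \right)} = \frac{8}{-4 + 2 f \left(-4 + f\right)}$ ($g{\left(f \right)} = \frac{8}{-4 + \left(f - 4\right) \left(f + f\right)} = \frac{8}{-4 + \left(-4 + f\right) 2 f} = \frac{8}{-4 + 2 f \left(-4 + f\right)}$)
$g{\left(-1 \right)} \left(-39\right) q = \frac{4}{-2 + \left(-1\right)^{2} - -4} \left(-39\right) \left(-13\right) = \frac{4}{-2 + 1 + 4} \left(-39\right) \left(-13\right) = \frac{4}{3} \left(-39\right) \left(-13\right) = \left(-52\right) \left(-13\right) = 676$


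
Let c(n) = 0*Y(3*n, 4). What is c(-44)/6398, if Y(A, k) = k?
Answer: 0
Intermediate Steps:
c(n) = 0 (c(n) = 0*4 = 0)
c(-44)/6398 = 0/6398 = 0*(1/6398) = 0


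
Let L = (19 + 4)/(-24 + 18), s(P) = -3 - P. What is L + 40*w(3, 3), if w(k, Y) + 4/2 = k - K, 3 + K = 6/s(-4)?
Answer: -503/6 ≈ -83.833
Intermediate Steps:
L = -23/6 (L = 23/(-6) = 23*(-⅙) = -23/6 ≈ -3.8333)
K = 3 (K = -3 + 6/(-3 - 1*(-4)) = -3 + 6/(-3 + 4) = -3 + 6/1 = -3 + 6*1 = -3 + 6 = 3)
w(k, Y) = -5 + k (w(k, Y) = -2 + (k - 1*3) = -2 + (k - 3) = -2 + (-3 + k) = -5 + k)
L + 40*w(3, 3) = -23/6 + 40*(-5 + 3) = -23/6 + 40*(-2) = -23/6 - 80 = -503/6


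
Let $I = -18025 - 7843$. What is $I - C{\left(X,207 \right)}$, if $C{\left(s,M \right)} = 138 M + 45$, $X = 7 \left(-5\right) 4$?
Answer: $-54479$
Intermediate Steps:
$I = -25868$ ($I = -18025 - 7843 = -25868$)
$X = -140$ ($X = \left(-35\right) 4 = -140$)
$C{\left(s,M \right)} = 45 + 138 M$
$I - C{\left(X,207 \right)} = -25868 - \left(45 + 138 \cdot 207\right) = -25868 - \left(45 + 28566\right) = -25868 - 28611 = -54479$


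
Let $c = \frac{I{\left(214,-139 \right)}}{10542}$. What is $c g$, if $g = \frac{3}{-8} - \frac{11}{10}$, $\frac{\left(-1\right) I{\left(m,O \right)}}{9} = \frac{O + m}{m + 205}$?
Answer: $\frac{2655}{11778928} \approx 0.0002254$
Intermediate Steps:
$I{\left(m,O \right)} = - \frac{9 \left(O + m\right)}{205 + m}$ ($I{\left(m,O \right)} = - 9 \frac{O + m}{m + 205} = - 9 \frac{O + m}{205 + m} = - \frac{9 \left(O + m\right)}{205 + m}$)
$c = - \frac{225}{1472366}$ ($c = \frac{9 \frac{1}{205 + 214} \left(\left(-1\right) \left(-139\right) - 214\right)}{10542} = \frac{9 \left(139 - 214\right)}{419} \cdot \frac{1}{10542} = 9 \cdot \frac{1}{419} \left(-75\right) \frac{1}{10542} = \left(- \frac{675}{419}\right) \frac{1}{10542} = - \frac{225}{1472366} \approx -0.00015282$)
$g = - \frac{59}{40}$ ($g = 3 \left(- \frac{1}{8}\right) - \frac{11}{10} = - \frac{3}{8} - \frac{11}{10} = - \frac{59}{40} \approx -1.475$)
$c g = \left(- \frac{225}{1472366}\right) \left(- \frac{59}{40}\right) = \frac{2655}{11778928}$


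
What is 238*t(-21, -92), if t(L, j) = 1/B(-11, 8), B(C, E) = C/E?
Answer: -1904/11 ≈ -173.09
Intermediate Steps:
t(L, j) = -8/11 (t(L, j) = 1/(-11/8) = -8/11)
238*t(-21, -92) = 238*(-8/11) = -1904/11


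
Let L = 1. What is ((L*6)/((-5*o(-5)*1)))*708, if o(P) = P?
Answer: 4248/25 ≈ 169.92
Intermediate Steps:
((L*6)/((-5*o(-5)*1)))*708 = ((1*6)/((-5*(-5)*1)))*708 = (6/((25*1)))*708 = (6/25)*708 = 4248/25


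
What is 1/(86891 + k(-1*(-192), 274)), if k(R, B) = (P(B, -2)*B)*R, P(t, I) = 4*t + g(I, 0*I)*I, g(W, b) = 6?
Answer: 1/57113963 ≈ 1.7509e-8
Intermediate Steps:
P(t, I) = 4*t + 6*I
k(R, B) = B*R*(-12 + 4*B) (k(R, B) = ((4*B + 6*(-2))*B)*R = ((4*B - 12)*B)*R = ((-12 + 4*B)*B)*R = (B*(-12 + 4*B))*R = B*R*(-12 + 4*B))
1/(86891 + k(-1*(-192), 274)) = 1/(86891 + 4*274*(-1*(-192))*(-3 + 274)) = 1/(86891 + 4*274*192*271) = 1/(86891 + 57027072) = 1/57113963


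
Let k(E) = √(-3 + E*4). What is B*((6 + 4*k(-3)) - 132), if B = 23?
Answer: -2898 + 92*I*√15 ≈ -2898.0 + 356.31*I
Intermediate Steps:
k(E) = √(-3 + 4*E)
B*((6 + 4*k(-3)) - 132) = 23*((6 + 4*√(-3 + 4*(-3))) - 132) = 23*((6 + 4*√(-3 - 12)) - 132) = 23*((6 + 4*√(-15)) - 132) = 23*((6 + 4*(I*√15)) - 132) = 23*((6 + 4*I*√15) - 132) = 23*(-126 + 4*I*√15) = -2898 + 92*I*√15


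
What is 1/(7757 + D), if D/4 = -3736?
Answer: -1/7187 ≈ -0.00013914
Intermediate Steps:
D = -14944 (D = 4*(-3736) = -14944)
1/(7757 + D) = 1/(7757 - 14944) = 1/(-7187) = -1/7187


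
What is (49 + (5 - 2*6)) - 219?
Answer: -177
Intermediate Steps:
(49 + (5 - 2*6)) - 219 = (49 + (5 - 12)) - 219 = (49 - 7) - 219 = 42 - 219 = -177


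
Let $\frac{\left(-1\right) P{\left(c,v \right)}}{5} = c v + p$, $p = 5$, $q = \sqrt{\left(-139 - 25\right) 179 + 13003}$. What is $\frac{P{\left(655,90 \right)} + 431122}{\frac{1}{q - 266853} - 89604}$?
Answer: $- \frac{869996014311367135647}{571740653403565513417} + \frac{409041 i \sqrt{1817}}{571740653403565513417} \approx -1.5217 + 3.0496 \cdot 10^{-14} i$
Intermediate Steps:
$q = 3 i \sqrt{1817}$ ($q = \sqrt{\left(-164\right) 179 + 13003} = \sqrt{-29356 + 13003} = \sqrt{-16353} = 3 i \sqrt{1817} \approx 127.88 i$)
$P{\left(c,v \right)} = -25 - 5 c v$ ($P{\left(c,v \right)} = - 5 \left(c v + 5\right) = - 5 \left(5 + c v\right) = -25 - 5 c v$)
$\frac{P{\left(655,90 \right)} + 431122}{\frac{1}{q - 266853} - 89604} = \frac{\left(-25 - 3275 \cdot 90\right) + 431122}{\frac{1}{3 i \sqrt{1817} - 266853} - 89604} = \frac{\left(-25 - 294750\right) + 431122}{\frac{1}{-266853 + 3 i \sqrt{1817}} - 89604} = \frac{-294775 + 431122}{-89604 + \frac{1}{-266853 + 3 i \sqrt{1817}}} = \frac{136347}{-89604 + \frac{1}{-266853 + 3 i \sqrt{1817}}}$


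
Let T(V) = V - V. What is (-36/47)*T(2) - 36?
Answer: -36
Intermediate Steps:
T(V) = 0
(-36/47)*T(2) - 36 = -36/47*0 - 36 = 0 - 36 = -36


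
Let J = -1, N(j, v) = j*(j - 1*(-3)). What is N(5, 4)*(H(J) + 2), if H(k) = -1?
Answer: 40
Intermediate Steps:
N(j, v) = j*(3 + j) (N(j, v) = j*(j + 3) = j*(3 + j))
N(5, 4)*(H(J) + 2) = (5*(3 + 5))*(-1 + 2) = (5*8)*1 = 40*1 = 40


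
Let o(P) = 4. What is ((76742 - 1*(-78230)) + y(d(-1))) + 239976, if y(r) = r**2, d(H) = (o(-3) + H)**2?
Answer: 395029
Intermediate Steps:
d(H) = (4 + H)**2
((76742 - 1*(-78230)) + y(d(-1))) + 239976 = ((76742 - 1*(-78230)) + ((4 - 1)**2)**2) + 239976 = ((76742 + 78230) + (3**2)**2) + 239976 = (154972 + 9**2) + 239976 = (154972 + 81) + 239976 = 155053 + 239976 = 395029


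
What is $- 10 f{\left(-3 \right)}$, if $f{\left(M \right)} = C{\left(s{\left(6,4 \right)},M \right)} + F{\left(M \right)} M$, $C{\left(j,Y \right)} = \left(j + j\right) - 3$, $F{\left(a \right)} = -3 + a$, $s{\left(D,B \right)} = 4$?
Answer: $-230$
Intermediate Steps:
$C{\left(j,Y \right)} = -3 + 2 j$ ($C{\left(j,Y \right)} = 2 j - 3 = -3 + 2 j$)
$f{\left(M \right)} = 5 + M \left(-3 + M\right)$ ($f{\left(M \right)} = \left(-3 + 2 \cdot 4\right) + \left(-3 + M\right) M = \left(-3 + 8\right) + M \left(-3 + M\right) = 5 + M \left(-3 + M\right)$)
$- 10 f{\left(-3 \right)} = - 10 \left(5 - 3 \left(-3 - 3\right)\right) = - 10 \left(5 - -18\right) = - 10 \left(5 + 18\right) = \left(-10\right) 23 = -230$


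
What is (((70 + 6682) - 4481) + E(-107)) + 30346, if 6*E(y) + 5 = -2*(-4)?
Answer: 65235/2 ≈ 32618.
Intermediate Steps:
E(y) = 1/2 (E(y) = -5/6 + (-2*(-4))/6 = -5/6 + (1/6)*8 = -5/6 + 4/3 = 1/2)
(((70 + 6682) - 4481) + E(-107)) + 30346 = (((70 + 6682) - 4481) + 1/2) + 30346 = ((6752 - 4481) + 1/2) + 30346 = (2271 + 1/2) + 30346 = 4543/2 + 30346 = 65235/2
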